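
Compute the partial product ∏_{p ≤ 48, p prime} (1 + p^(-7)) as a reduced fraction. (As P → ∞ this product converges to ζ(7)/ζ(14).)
∏ = 263853992248183929955588067841649958807762565359040660091503223132247928290282626850939575242745161896165376/261685269908462752626449098337825267072687203746267710284915637456014619560925349129829845059340019784340625

The primes p ≤ 48 are [2, 3, 5, 7, 11, 13, 17, 19, 23, 29, 31, 37, 41, 43, 47]. For each, (1 + 1/p^7) = (p^7 + 1)/p^7. Multiplying these fractions over p ∈ [2, 3, 5, 7, 11, 13, 17, 19, 23, 29, 31, 37, 41, 43, 47] gives 263853992248183929955588067841649958807762565359040660091503223132247928290282626850939575242745161896165376/261685269908462752626449098337825267072687203746267710284915637456014619560925349129829845059340019784340625. (In the limit P → ∞ this tends to ζ(7)/ζ(14).)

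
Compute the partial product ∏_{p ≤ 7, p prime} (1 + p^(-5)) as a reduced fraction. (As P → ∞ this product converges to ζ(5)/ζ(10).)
∏ = 1468981382/1418090625

The primes p ≤ 7 are [2, 3, 5, 7]. For each, (1 + 1/p^5) = (p^5 + 1)/p^5. Multiplying these fractions over p ∈ [2, 3, 5, 7] gives 1468981382/1418090625. (In the limit P → ∞ this tends to ζ(5)/ζ(10).)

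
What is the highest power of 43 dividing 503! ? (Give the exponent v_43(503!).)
v_43(503!) = 11

Legendre's formula: v_p(n!) = Σ_{k ≥ 1} ⌊n / p^k⌋. For p = 43, n = 503, the terms are:
  ⌊503/43^1⌋ = ⌊503/43⌋ = 11
(the next term ⌊503/43^2⌋ = 0, terminating the sum). Summing: v_43(503!) = 11 = 11.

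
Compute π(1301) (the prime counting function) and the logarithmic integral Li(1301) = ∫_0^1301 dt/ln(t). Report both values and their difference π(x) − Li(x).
π(1301) = 212;  Li(1301) ≈ 220.34;  π(x) − Li(x) ≈ -8.34.

Direct count of primes ≤ 1301 gives π(1301) = 212. Numerical evaluation of the logarithmic integral gives Li(1301) ≈ 220.34. The difference π(x) − Li(x) ≈ -8.34 is typically negative for small/moderate x (Li(x) overestimates), though Littlewood's theorem shows this sign changes infinitely often.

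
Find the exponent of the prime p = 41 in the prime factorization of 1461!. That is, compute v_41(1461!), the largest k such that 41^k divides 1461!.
v_41(1461!) = 35

Legendre's formula: v_p(n!) = Σ_{k ≥ 1} ⌊n / p^k⌋. For p = 41, n = 1461, the terms are:
  ⌊1461/41^1⌋ = ⌊1461/41⌋ = 35
(the next term ⌊1461/41^2⌋ = 0, terminating the sum). Summing: v_41(1461!) = 35 = 35.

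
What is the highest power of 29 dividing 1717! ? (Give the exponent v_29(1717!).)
v_29(1717!) = 61

Legendre's formula: v_p(n!) = Σ_{k ≥ 1} ⌊n / p^k⌋. For p = 29, n = 1717, the terms are:
  ⌊1717/29^1⌋ = ⌊1717/29⌋ = 59
  ⌊1717/29^2⌋ = ⌊1717/841⌋ = 2
(the next term ⌊1717/29^3⌋ = 0, terminating the sum). Summing: v_29(1717!) = 59 + 2 = 61.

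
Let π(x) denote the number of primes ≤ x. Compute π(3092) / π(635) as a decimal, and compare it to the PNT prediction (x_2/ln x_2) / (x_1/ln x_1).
π(3092)/π(635) = 442/115 ≈ 3.8435;  PNT prediction ≈ 3.9102.

π(635) = 115 and π(3092) = 442, so π(3092)/π(635) ≈ 3.8435. The PNT-predicted ratio is (3092/ln(3092)) / (635/ln(635)) ≈ 3.9102. The two agree to within a few percent, as expected.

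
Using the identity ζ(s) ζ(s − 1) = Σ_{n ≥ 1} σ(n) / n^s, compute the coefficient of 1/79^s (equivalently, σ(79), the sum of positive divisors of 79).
σ(79) = 80

In the product (Σ m^0/m^s)(Σ k / k^s) = Σ (Σ_{d | n} d) / n^s, the coefficient of 1/n^s is σ(n) = Σ_{d | n} d. For n = 79, divisors are [1, 79]; summing: σ(79) = 80.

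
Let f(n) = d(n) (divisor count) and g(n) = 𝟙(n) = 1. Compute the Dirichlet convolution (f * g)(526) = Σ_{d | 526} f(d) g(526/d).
(d * 𝟙)(526) = 9

Divisors of 526: [1, 2, 263, 526]. For each d | 526:
  d = 1: d(1) · 𝟙(526/1) = 1 · 1 = 1
  d = 2: d(2) · 𝟙(526/2) = 2 · 1 = 2
  d = 263: d(263) · 𝟙(526/263) = 2 · 1 = 2
  d = 526: d(526) · 𝟙(526/526) = 4 · 1 = 4
Summing: (d * 𝟙)(526) = 1 + 2 + 2 + 4 = 9.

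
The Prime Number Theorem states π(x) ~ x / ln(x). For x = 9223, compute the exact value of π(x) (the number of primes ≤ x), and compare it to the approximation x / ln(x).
π(9223) = 1143;  x/ln(x) ≈ 1010.25;  relative error ≈ 11.61%.

Directly count primes up to 9223: π(9223) = 1143. The PNT approximation gives 9223/ln(9223) ≈ 9223/9.12946 ≈ 1010.25. Relative error (π(x) − x/ln(x)) / π(x) ≈ 11.61%; the approximation is known to undercount slightly (Li(x) is a better estimate).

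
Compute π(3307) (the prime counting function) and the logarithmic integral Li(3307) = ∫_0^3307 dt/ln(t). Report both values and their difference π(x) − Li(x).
π(3307) = 465;  Li(3307) ≈ 480.87;  π(x) − Li(x) ≈ -15.87.

Direct count of primes ≤ 3307 gives π(3307) = 465. Numerical evaluation of the logarithmic integral gives Li(3307) ≈ 480.87. The difference π(x) − Li(x) ≈ -15.87 is typically negative for small/moderate x (Li(x) overestimates), though Littlewood's theorem shows this sign changes infinitely often.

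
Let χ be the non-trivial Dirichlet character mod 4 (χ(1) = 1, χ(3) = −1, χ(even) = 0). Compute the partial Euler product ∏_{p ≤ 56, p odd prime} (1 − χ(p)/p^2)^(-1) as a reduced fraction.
∏ = 6080498115610191266973991/6635764829241999360000000

The odd primes p ≤ 56 are [3, 5, 7, 11, 13, 17, 19, 23, 29, 31, 37, 41, 43, 47, 53]. For each, χ(p) = 1 if p ≡ 1 mod 4, χ(p) = −1 if p ≡ 3 mod 4. Taking (1 − χ(p)/p^2)^(-1) = p^2/(p^2 − χ(p)): (1 − (-1)/3^2)^(-1) · (1 − (1)/5^2)^(-1) · (1 − (-1)/7^2)^(-1) · (1 − (-1)/11^2)^(-1) · (1 − (1)/13^2)^(-1) · (1 − (1)/17^2)^(-1) · (1 − (-1)/19^2)^(-1) · (1 − (-1)/23^2)^(-1) · (1 − (1)/29^2)^(-1) · (1 − (-1)/31^2)^(-1) · (1 − (1)/37^2)^(-1) · (1 − (1)/41^2)^(-1) · (1 − (-1)/43^2)^(-1) · (1 − (-1)/47^2)^(-1) · (1 − (1)/53^2)^(-1) = 6080498115610191266973991/6635764829241999360000000.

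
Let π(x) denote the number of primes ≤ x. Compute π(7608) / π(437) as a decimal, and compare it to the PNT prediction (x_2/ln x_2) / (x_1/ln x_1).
π(7608)/π(437) = 967/84 ≈ 11.5119;  PNT prediction ≈ 11.8440.

π(437) = 84 and π(7608) = 967, so π(7608)/π(437) ≈ 11.5119. The PNT-predicted ratio is (7608/ln(7608)) / (437/ln(437)) ≈ 11.8440. The two agree to within a few percent, as expected.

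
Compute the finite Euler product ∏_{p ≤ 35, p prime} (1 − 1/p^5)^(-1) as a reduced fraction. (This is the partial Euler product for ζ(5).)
∏ = 1910589921595024369341325427716514697147265/1842548811291065574051999987500114856101888

The primes p ≤ 35 are [2, 3, 5, 7, 11, 13, 17, 19, 23, 29, 31]. For each prime, (1 − 1/p^5)^(-1) = p^5 / (p^5 − 1). The product is (1 − 1/2^5)^(-1), (1 − 1/3^5)^(-1), (1 − 1/5^5)^(-1), (1 − 1/7^5)^(-1), (1 − 1/11^5)^(-1), (1 − 1/13^5)^(-1), (1 − 1/17^5)^(-1), (1 − 1/19^5)^(-1), (1 − 1/23^5)^(-1), (1 − 1/29^5)^(-1), (1 − 1/31^5)^(-1) = ∏ p^5 / (p^5 − 1) = 1910589921595024369341325427716514697147265/1842548811291065574051999987500114856101888.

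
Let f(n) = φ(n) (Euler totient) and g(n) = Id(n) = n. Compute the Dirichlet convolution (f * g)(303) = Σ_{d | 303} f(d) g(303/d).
(φ * Id)(303) = 1005

Divisors of 303: [1, 3, 101, 303]. For each d | 303:
  d = 1: φ(1) · Id(303/1) = 1 · 303 = 303
  d = 3: φ(3) · Id(303/3) = 2 · 101 = 202
  d = 101: φ(101) · Id(303/101) = 100 · 3 = 300
  d = 303: φ(303) · Id(303/303) = 200 · 1 = 200
Summing: (φ * Id)(303) = 303 + 202 + 300 + 200 = 1005.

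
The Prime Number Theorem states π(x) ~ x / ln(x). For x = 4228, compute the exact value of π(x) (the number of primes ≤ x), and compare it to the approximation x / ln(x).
π(4228) = 578;  x/ln(x) ≈ 506.38;  relative error ≈ 12.39%.

Directly count primes up to 4228: π(4228) = 578. The PNT approximation gives 4228/ln(4228) ≈ 4228/8.34948 ≈ 506.38. Relative error (π(x) − x/ln(x)) / π(x) ≈ 12.39%; the approximation is known to undercount slightly (Li(x) is a better estimate).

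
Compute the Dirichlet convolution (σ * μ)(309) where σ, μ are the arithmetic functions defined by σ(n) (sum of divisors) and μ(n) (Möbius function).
(σ * μ)(309) = 309

Divisors of 309: [1, 3, 103, 309]. For each d | 309:
  d = 1: σ(1) · μ(309/1) = 1 · 1 = 1
  d = 3: σ(3) · μ(309/3) = 4 · -1 = -4
  d = 103: σ(103) · μ(309/103) = 104 · -1 = -104
  d = 309: σ(309) · μ(309/309) = 416 · 1 = 416
Summing: (σ * μ)(309) = 1 + -4 + -104 + 416 = 309.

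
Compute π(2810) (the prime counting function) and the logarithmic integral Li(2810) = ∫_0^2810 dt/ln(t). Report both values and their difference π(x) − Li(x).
π(2810) = 409;  Li(2810) ≈ 418.93;  π(x) − Li(x) ≈ -9.93.

Direct count of primes ≤ 2810 gives π(2810) = 409. Numerical evaluation of the logarithmic integral gives Li(2810) ≈ 418.93. The difference π(x) − Li(x) ≈ -9.93 is typically negative for small/moderate x (Li(x) overestimates), though Littlewood's theorem shows this sign changes infinitely often.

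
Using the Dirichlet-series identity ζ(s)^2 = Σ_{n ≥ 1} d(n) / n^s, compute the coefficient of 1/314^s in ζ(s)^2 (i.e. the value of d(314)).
d(314) = 4

ζ(s)^2 = (Σ 1/m^s)(Σ 1/k^s). The coefficient of 1/n^s in the product is the number of ordered pairs (m, k) with mk = n, which equals d(n). For n = 314, divisors are [1, 2, 157, 314], so d(314) = 4.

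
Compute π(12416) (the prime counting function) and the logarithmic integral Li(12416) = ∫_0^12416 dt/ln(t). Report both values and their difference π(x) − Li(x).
π(12416) = 1482;  Li(12416) ≈ 1505.31;  π(x) − Li(x) ≈ -23.31.

Direct count of primes ≤ 12416 gives π(12416) = 1482. Numerical evaluation of the logarithmic integral gives Li(12416) ≈ 1505.31. The difference π(x) − Li(x) ≈ -23.31 is typically negative for small/moderate x (Li(x) overestimates), though Littlewood's theorem shows this sign changes infinitely often.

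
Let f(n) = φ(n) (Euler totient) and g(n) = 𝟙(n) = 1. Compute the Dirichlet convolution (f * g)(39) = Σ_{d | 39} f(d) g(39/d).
(φ * 𝟙)(39) = 39

Divisors of 39: [1, 3, 13, 39]. For each d | 39:
  d = 1: φ(1) · 𝟙(39/1) = 1 · 1 = 1
  d = 3: φ(3) · 𝟙(39/3) = 2 · 1 = 2
  d = 13: φ(13) · 𝟙(39/13) = 12 · 1 = 12
  d = 39: φ(39) · 𝟙(39/39) = 24 · 1 = 24
Summing: (φ * 𝟙)(39) = 1 + 2 + 12 + 24 = 39.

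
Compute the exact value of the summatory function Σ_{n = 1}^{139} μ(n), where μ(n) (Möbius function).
Σ_{n ≤ 139} μ(n) = -4

Compute μ(n) for each 1 ≤ n ≤ 139: μ(1) = 1, μ(2) = -1, μ(3) = -1, μ(4) = 0, μ(5) = -1, μ(6) = 1, μ(7) = -1, μ(8) = 0, μ(9) = 0, μ(10) = 1, μ(11) = -1, μ(12) = 0, μ(13) = -1, μ(14) = 1, μ(15) = 1, μ(16) = 0, μ(17) = -1, μ(18) = 0, μ(19) = -1, μ(20) = 0, μ(21) = 1, μ(22) = 1, μ(23) = -1, μ(24) = 0, μ(25) = 0, μ(26) = 1, μ(27) = 0, μ(28) = 0, μ(29) = -1, μ(30) = -1, μ(31) = -1, μ(32) = 0, μ(33) = 1, μ(34) = 1, μ(35) = 1, μ(36) = 0, μ(37) = -1, μ(38) = 1, μ(39) = 1, μ(40) = 0, μ(41) = -1, μ(42) = -1, μ(43) = -1, μ(44) = 0, μ(45) = 0, μ(46) = 1, μ(47) = -1, μ(48) = 0, μ(49) = 0, μ(50) = 0, μ(51) = 1, μ(52) = 0, μ(53) = -1, μ(54) = 0, μ(55) = 1, μ(56) = 0, μ(57) = 1, μ(58) = 1, μ(59) = -1, μ(60) = 0, μ(61) = -1, μ(62) = 1, μ(63) = 0, μ(64) = 0, μ(65) = 1, μ(66) = -1, μ(67) = -1, μ(68) = 0, μ(69) = 1, μ(70) = -1, μ(71) = -1, μ(72) = 0, μ(73) = -1, μ(74) = 1, μ(75) = 0, μ(76) = 0, μ(77) = 1, μ(78) = -1, μ(79) = -1, μ(80) = 0, μ(81) = 0, μ(82) = 1, μ(83) = -1, μ(84) = 0, μ(85) = 1, μ(86) = 1, μ(87) = 1, μ(88) = 0, μ(89) = -1, μ(90) = 0, μ(91) = 1, μ(92) = 0, μ(93) = 1, μ(94) = 1, μ(95) = 1, μ(96) = 0, μ(97) = -1, μ(98) = 0, μ(99) = 0, μ(100) = 0, μ(101) = -1, μ(102) = -1, μ(103) = -1, μ(104) = 0, μ(105) = -1, μ(106) = 1, μ(107) = -1, μ(108) = 0, μ(109) = -1, μ(110) = -1, μ(111) = 1, μ(112) = 0, μ(113) = -1, μ(114) = -1, μ(115) = 1, μ(116) = 0, μ(117) = 0, μ(118) = 1, μ(119) = 1, μ(120) = 0, μ(121) = 0, μ(122) = 1, μ(123) = 1, μ(124) = 0, μ(125) = 0, μ(126) = 0, μ(127) = -1, μ(128) = 0, μ(129) = 1, μ(130) = -1, μ(131) = -1, μ(132) = 0, μ(133) = 1, μ(134) = 1, μ(135) = 0, μ(136) = 0, μ(137) = -1, μ(138) = -1, μ(139) = -1. Summing all 139 values: -4. (Mertens function M(x) = Σ_{n ≤ x} μ(n); on average M(x) should be small (PNT ⟺ M(x) = o(x)).)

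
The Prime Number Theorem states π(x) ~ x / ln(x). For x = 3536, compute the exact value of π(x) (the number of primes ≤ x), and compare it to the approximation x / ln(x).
π(3536) = 494;  x/ln(x) ≈ 432.76;  relative error ≈ 12.40%.

Directly count primes up to 3536: π(3536) = 494. The PNT approximation gives 3536/ln(3536) ≈ 3536/8.17075 ≈ 432.76. Relative error (π(x) − x/ln(x)) / π(x) ≈ 12.40%; the approximation is known to undercount slightly (Li(x) is a better estimate).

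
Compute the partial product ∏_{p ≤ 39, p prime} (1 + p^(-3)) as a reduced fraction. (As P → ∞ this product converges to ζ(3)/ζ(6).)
∏ = 286534261786467003531264/242522905429175749176095

The primes p ≤ 39 are [2, 3, 5, 7, 11, 13, 17, 19, 23, 29, 31, 37]. For each, (1 + 1/p^3) = (p^3 + 1)/p^3. Multiplying these fractions over p ∈ [2, 3, 5, 7, 11, 13, 17, 19, 23, 29, 31, 37] gives 286534261786467003531264/242522905429175749176095. (In the limit P → ∞ this tends to ζ(3)/ζ(6).)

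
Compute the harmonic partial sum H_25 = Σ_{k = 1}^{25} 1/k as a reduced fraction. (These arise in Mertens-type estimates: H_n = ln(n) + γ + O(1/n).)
H_25 = 34052522467/8923714800

Direct summation: H_25 = 1 + 1/2 + ... + 1/25. The least common denominator is lcm(1, ..., 25) = 26771144400; over this denominator the numerator is 26771144400 + 13385572200 + 8923714800 + 6692786100 + 5354228880 + 4461857400 + 3824449200 + 3346393050 + 2974571600 + 2677114440 + 2433740400 + 2230928700 + 2059318800 + 1912224600 + 1784742960 + 1673196525 + 1574773200 + 1487285800 + 1409007600 + 1338557220 + 1274816400 + 1216870200 + 1163962800 + 1115464350 + 1070845776 = 102157567401, so H_25 = 102157567401/26771144400; reducing by gcd(102157567401, 26771144400) = 3 gives 34052522467/8923714800 ≈ 3.81596. (The PNT-adjacent estimate ln(25) + γ ≈ 3.79609 matches within O(1/n).)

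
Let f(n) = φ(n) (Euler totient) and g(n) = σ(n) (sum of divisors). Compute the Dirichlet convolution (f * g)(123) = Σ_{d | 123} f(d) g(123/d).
(φ * σ)(123) = 492

Divisors of 123: [1, 3, 41, 123]. For each d | 123:
  d = 1: φ(1) · σ(123/1) = 1 · 168 = 168
  d = 3: φ(3) · σ(123/3) = 2 · 42 = 84
  d = 41: φ(41) · σ(123/41) = 40 · 4 = 160
  d = 123: φ(123) · σ(123/123) = 80 · 1 = 80
Summing: (φ * σ)(123) = 168 + 84 + 160 + 80 = 492.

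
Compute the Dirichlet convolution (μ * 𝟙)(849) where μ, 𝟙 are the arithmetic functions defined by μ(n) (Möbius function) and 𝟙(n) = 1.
(μ * 𝟙)(849) = 0

Divisors of 849: [1, 3, 283, 849]. For each d | 849:
  d = 1: μ(1) · 𝟙(849/1) = 1 · 1 = 1
  d = 3: μ(3) · 𝟙(849/3) = -1 · 1 = -1
  d = 283: μ(283) · 𝟙(849/283) = -1 · 1 = -1
  d = 849: μ(849) · 𝟙(849/849) = 1 · 1 = 1
Summing: (μ * 𝟙)(849) = 1 + -1 + -1 + 1 = 0.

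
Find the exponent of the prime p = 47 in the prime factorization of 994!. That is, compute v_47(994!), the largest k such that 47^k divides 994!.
v_47(994!) = 21

Legendre's formula: v_p(n!) = Σ_{k ≥ 1} ⌊n / p^k⌋. For p = 47, n = 994, the terms are:
  ⌊994/47^1⌋ = ⌊994/47⌋ = 21
(the next term ⌊994/47^2⌋ = 0, terminating the sum). Summing: v_47(994!) = 21 = 21.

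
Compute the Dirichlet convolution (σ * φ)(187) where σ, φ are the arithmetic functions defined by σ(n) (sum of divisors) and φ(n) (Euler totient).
(σ * φ)(187) = 748

Divisors of 187: [1, 11, 17, 187]. For each d | 187:
  d = 1: σ(1) · φ(187/1) = 1 · 160 = 160
  d = 11: σ(11) · φ(187/11) = 12 · 16 = 192
  d = 17: σ(17) · φ(187/17) = 18 · 10 = 180
  d = 187: σ(187) · φ(187/187) = 216 · 1 = 216
Summing: (σ * φ)(187) = 160 + 192 + 180 + 216 = 748.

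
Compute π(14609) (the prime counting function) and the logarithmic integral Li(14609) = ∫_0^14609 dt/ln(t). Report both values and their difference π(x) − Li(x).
π(14609) = 1710;  Li(14609) ≈ 1735.91;  π(x) − Li(x) ≈ -25.91.

Direct count of primes ≤ 14609 gives π(14609) = 1710. Numerical evaluation of the logarithmic integral gives Li(14609) ≈ 1735.91. The difference π(x) − Li(x) ≈ -25.91 is typically negative for small/moderate x (Li(x) overestimates), though Littlewood's theorem shows this sign changes infinitely often.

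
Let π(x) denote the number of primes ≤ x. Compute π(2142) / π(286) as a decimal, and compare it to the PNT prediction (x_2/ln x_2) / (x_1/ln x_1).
π(2142)/π(286) = 323/61 ≈ 5.2951;  PNT prediction ≈ 5.5233.

π(286) = 61 and π(2142) = 323, so π(2142)/π(286) ≈ 5.2951. The PNT-predicted ratio is (2142/ln(2142)) / (286/ln(286)) ≈ 5.5233. The two agree to within a few percent, as expected.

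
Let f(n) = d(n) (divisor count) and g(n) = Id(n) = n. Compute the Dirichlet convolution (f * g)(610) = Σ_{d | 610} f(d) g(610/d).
(d * Id)(610) = 1764

Divisors of 610: [1, 2, 5, 10, 61, 122, 305, 610]. For each d | 610:
  d = 1: d(1) · Id(610/1) = 1 · 610 = 610
  d = 2: d(2) · Id(610/2) = 2 · 305 = 610
  d = 5: d(5) · Id(610/5) = 2 · 122 = 244
  d = 10: d(10) · Id(610/10) = 4 · 61 = 244
  d = 61: d(61) · Id(610/61) = 2 · 10 = 20
  d = 122: d(122) · Id(610/122) = 4 · 5 = 20
  d = 305: d(305) · Id(610/305) = 4 · 2 = 8
  d = 610: d(610) · Id(610/610) = 8 · 1 = 8
Summing: (d * Id)(610) = 610 + 610 + 244 + 244 + 20 + 20 + 8 + 8 = 1764.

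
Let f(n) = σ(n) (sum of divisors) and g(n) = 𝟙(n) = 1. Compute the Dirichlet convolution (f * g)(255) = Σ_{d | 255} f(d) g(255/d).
(σ * 𝟙)(255) = 665

Divisors of 255: [1, 3, 5, 15, 17, 51, 85, 255]. For each d | 255:
  d = 1: σ(1) · 𝟙(255/1) = 1 · 1 = 1
  d = 3: σ(3) · 𝟙(255/3) = 4 · 1 = 4
  d = 5: σ(5) · 𝟙(255/5) = 6 · 1 = 6
  d = 15: σ(15) · 𝟙(255/15) = 24 · 1 = 24
  d = 17: σ(17) · 𝟙(255/17) = 18 · 1 = 18
  d = 51: σ(51) · 𝟙(255/51) = 72 · 1 = 72
  d = 85: σ(85) · 𝟙(255/85) = 108 · 1 = 108
  d = 255: σ(255) · 𝟙(255/255) = 432 · 1 = 432
Summing: (σ * 𝟙)(255) = 1 + 4 + 6 + 24 + 18 + 72 + 108 + 432 = 665.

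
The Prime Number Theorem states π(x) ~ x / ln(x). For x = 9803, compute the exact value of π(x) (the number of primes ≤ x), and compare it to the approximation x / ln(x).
π(9803) = 1209;  x/ln(x) ≈ 1066.65;  relative error ≈ 11.77%.

Directly count primes up to 9803: π(9803) = 1209. The PNT approximation gives 9803/ln(9803) ≈ 9803/9.19044 ≈ 1066.65. Relative error (π(x) − x/ln(x)) / π(x) ≈ 11.77%; the approximation is known to undercount slightly (Li(x) is a better estimate).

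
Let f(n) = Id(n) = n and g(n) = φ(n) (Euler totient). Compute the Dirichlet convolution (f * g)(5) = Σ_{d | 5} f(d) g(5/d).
(Id * φ)(5) = 9

Divisors of 5: [1, 5]. For each d | 5:
  d = 1: Id(1) · φ(5/1) = 1 · 4 = 4
  d = 5: Id(5) · φ(5/5) = 5 · 1 = 5
Summing: (Id * φ)(5) = 4 + 5 = 9.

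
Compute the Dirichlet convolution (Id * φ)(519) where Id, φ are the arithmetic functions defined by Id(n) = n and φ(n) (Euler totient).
(Id * φ)(519) = 1725

Divisors of 519: [1, 3, 173, 519]. For each d | 519:
  d = 1: Id(1) · φ(519/1) = 1 · 344 = 344
  d = 3: Id(3) · φ(519/3) = 3 · 172 = 516
  d = 173: Id(173) · φ(519/173) = 173 · 2 = 346
  d = 519: Id(519) · φ(519/519) = 519 · 1 = 519
Summing: (Id * φ)(519) = 344 + 516 + 346 + 519 = 1725.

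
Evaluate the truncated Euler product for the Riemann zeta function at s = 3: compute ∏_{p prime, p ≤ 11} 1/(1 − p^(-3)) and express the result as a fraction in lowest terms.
∏ = 698775/581932

The primes p ≤ 11 are [2, 3, 5, 7, 11]. For each prime, (1 − 1/p^3)^(-1) = p^3 / (p^3 − 1). The product is (1 − 1/2^3)^(-1), (1 − 1/3^3)^(-1), (1 − 1/5^3)^(-1), (1 − 1/7^3)^(-1), (1 − 1/11^3)^(-1) = ∏ p^3 / (p^3 − 1) = 698775/581932.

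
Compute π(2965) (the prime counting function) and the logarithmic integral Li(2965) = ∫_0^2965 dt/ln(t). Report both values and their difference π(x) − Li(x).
π(2965) = 427;  Li(2965) ≈ 438.38;  π(x) − Li(x) ≈ -11.38.

Direct count of primes ≤ 2965 gives π(2965) = 427. Numerical evaluation of the logarithmic integral gives Li(2965) ≈ 438.38. The difference π(x) − Li(x) ≈ -11.38 is typically negative for small/moderate x (Li(x) overestimates), though Littlewood's theorem shows this sign changes infinitely often.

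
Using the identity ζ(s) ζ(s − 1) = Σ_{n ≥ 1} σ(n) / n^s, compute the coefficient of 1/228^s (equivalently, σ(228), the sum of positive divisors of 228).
σ(228) = 560

In the product (Σ m^0/m^s)(Σ k / k^s) = Σ (Σ_{d | n} d) / n^s, the coefficient of 1/n^s is σ(n) = Σ_{d | n} d. For n = 228, divisors are [1, 2, 3, 4, 6, 12, 19, 38, 57, 76, 114, 228]; summing: σ(228) = 560.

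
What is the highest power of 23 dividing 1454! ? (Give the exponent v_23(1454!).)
v_23(1454!) = 65

Legendre's formula: v_p(n!) = Σ_{k ≥ 1} ⌊n / p^k⌋. For p = 23, n = 1454, the terms are:
  ⌊1454/23^1⌋ = ⌊1454/23⌋ = 63
  ⌊1454/23^2⌋ = ⌊1454/529⌋ = 2
(the next term ⌊1454/23^3⌋ = 0, terminating the sum). Summing: v_23(1454!) = 63 + 2 = 65.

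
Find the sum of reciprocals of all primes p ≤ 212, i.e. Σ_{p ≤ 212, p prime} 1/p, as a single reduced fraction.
Σ 1/p = 3215488142498485484492183158345029261034221047849345857469577412562094716564064084247/1645783550795210387735581011435590727981167322669649249414629852197255934130751870910

π(212) = 47, so the primes ≤ 212 are [2, 3, 5, 7, 11, 13, 17, 19, 23, 29, 31, 37, 41, 43, 47, 53, 59, 61, 67, 71, 73, 79, 83, 89, 97, 101, 103, 107, 109, 113, 127, 131, 137, 139, 149, 151, 157, 163, 167, 173, 179, 181, 191, 193, 197, 199, 211]. Summing 1/p over these primes: 3215488142498485484492183158345029261034221047849345857469577412562094716564064084247/1645783550795210387735581011435590727981167322669649249414629852197255934130751870910 ≈ 1.9538. Mertens estimate ln ln(212) + 0.2615 ≈ 1.9398.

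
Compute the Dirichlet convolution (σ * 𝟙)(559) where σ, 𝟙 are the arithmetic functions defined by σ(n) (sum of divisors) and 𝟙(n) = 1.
(σ * 𝟙)(559) = 675

Divisors of 559: [1, 13, 43, 559]. For each d | 559:
  d = 1: σ(1) · 𝟙(559/1) = 1 · 1 = 1
  d = 13: σ(13) · 𝟙(559/13) = 14 · 1 = 14
  d = 43: σ(43) · 𝟙(559/43) = 44 · 1 = 44
  d = 559: σ(559) · 𝟙(559/559) = 616 · 1 = 616
Summing: (σ * 𝟙)(559) = 1 + 14 + 44 + 616 = 675.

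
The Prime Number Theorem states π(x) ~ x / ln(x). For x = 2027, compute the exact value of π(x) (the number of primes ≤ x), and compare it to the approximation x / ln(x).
π(2027) = 307;  x/ln(x) ≈ 266.21;  relative error ≈ 13.29%.

Directly count primes up to 2027: π(2027) = 307. The PNT approximation gives 2027/ln(2027) ≈ 2027/7.61431 ≈ 266.21. Relative error (π(x) − x/ln(x)) / π(x) ≈ 13.29%; the approximation is known to undercount slightly (Li(x) is a better estimate).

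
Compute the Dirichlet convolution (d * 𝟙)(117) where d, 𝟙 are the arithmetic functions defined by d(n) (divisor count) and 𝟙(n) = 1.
(d * 𝟙)(117) = 18

Divisors of 117: [1, 3, 9, 13, 39, 117]. For each d | 117:
  d = 1: d(1) · 𝟙(117/1) = 1 · 1 = 1
  d = 3: d(3) · 𝟙(117/3) = 2 · 1 = 2
  d = 9: d(9) · 𝟙(117/9) = 3 · 1 = 3
  d = 13: d(13) · 𝟙(117/13) = 2 · 1 = 2
  d = 39: d(39) · 𝟙(117/39) = 4 · 1 = 4
  d = 117: d(117) · 𝟙(117/117) = 6 · 1 = 6
Summing: (d * 𝟙)(117) = 1 + 2 + 3 + 2 + 4 + 6 = 18.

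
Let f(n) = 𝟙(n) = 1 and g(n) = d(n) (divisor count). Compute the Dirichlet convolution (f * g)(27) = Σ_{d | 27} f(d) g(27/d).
(𝟙 * d)(27) = 10

Divisors of 27: [1, 3, 9, 27]. For each d | 27:
  d = 1: 𝟙(1) · d(27/1) = 1 · 4 = 4
  d = 3: 𝟙(3) · d(27/3) = 1 · 3 = 3
  d = 9: 𝟙(9) · d(27/9) = 1 · 2 = 2
  d = 27: 𝟙(27) · d(27/27) = 1 · 1 = 1
Summing: (𝟙 * d)(27) = 4 + 3 + 2 + 1 = 10.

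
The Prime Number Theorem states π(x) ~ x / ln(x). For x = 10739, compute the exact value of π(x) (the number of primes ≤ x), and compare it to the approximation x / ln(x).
π(10739) = 1310;  x/ln(x) ≈ 1157.02;  relative error ≈ 11.68%.

Directly count primes up to 10739: π(10739) = 1310. The PNT approximation gives 10739/ln(10739) ≈ 10739/9.28164 ≈ 1157.02. Relative error (π(x) − x/ln(x)) / π(x) ≈ 11.68%; the approximation is known to undercount slightly (Li(x) is a better estimate).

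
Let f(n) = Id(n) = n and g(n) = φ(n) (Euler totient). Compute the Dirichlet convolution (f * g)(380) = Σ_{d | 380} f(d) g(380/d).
(Id * φ)(380) = 2664

Divisors of 380: [1, 2, 4, 5, 10, 19, 20, 38, 76, 95, 190, 380]. For each d | 380:
  d = 1: Id(1) · φ(380/1) = 1 · 144 = 144
  d = 2: Id(2) · φ(380/2) = 2 · 72 = 144
  d = 4: Id(4) · φ(380/4) = 4 · 72 = 288
  d = 5: Id(5) · φ(380/5) = 5 · 36 = 180
  d = 10: Id(10) · φ(380/10) = 10 · 18 = 180
  d = 19: Id(19) · φ(380/19) = 19 · 8 = 152
  d = 20: Id(20) · φ(380/20) = 20 · 18 = 360
  d = 38: Id(38) · φ(380/38) = 38 · 4 = 152
  d = 76: Id(76) · φ(380/76) = 76 · 4 = 304
  d = 95: Id(95) · φ(380/95) = 95 · 2 = 190
  d = 190: Id(190) · φ(380/190) = 190 · 1 = 190
  d = 380: Id(380) · φ(380/380) = 380 · 1 = 380
Summing: (Id * φ)(380) = 144 + 144 + 288 + 180 + 180 + 152 + 360 + 152 + 304 + 190 + 190 + 380 = 2664.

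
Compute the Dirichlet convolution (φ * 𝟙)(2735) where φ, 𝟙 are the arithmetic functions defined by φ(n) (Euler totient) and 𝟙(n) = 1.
(φ * 𝟙)(2735) = 2735

Divisors of 2735: [1, 5, 547, 2735]. For each d | 2735:
  d = 1: φ(1) · 𝟙(2735/1) = 1 · 1 = 1
  d = 5: φ(5) · 𝟙(2735/5) = 4 · 1 = 4
  d = 547: φ(547) · 𝟙(2735/547) = 546 · 1 = 546
  d = 2735: φ(2735) · 𝟙(2735/2735) = 2184 · 1 = 2184
Summing: (φ * 𝟙)(2735) = 1 + 4 + 546 + 2184 = 2735.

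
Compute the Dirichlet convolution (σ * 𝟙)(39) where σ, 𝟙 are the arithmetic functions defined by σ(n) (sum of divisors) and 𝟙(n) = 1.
(σ * 𝟙)(39) = 75

Divisors of 39: [1, 3, 13, 39]. For each d | 39:
  d = 1: σ(1) · 𝟙(39/1) = 1 · 1 = 1
  d = 3: σ(3) · 𝟙(39/3) = 4 · 1 = 4
  d = 13: σ(13) · 𝟙(39/13) = 14 · 1 = 14
  d = 39: σ(39) · 𝟙(39/39) = 56 · 1 = 56
Summing: (σ * 𝟙)(39) = 1 + 4 + 14 + 56 = 75.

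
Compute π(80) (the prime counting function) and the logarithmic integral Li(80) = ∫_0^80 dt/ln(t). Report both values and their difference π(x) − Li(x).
π(80) = 22;  Li(80) ≈ 25.68;  π(x) − Li(x) ≈ -3.68.

Direct count of primes ≤ 80 gives π(80) = 22. Numerical evaluation of the logarithmic integral gives Li(80) ≈ 25.68. The difference π(x) − Li(x) ≈ -3.68 is typically negative for small/moderate x (Li(x) overestimates), though Littlewood's theorem shows this sign changes infinitely often.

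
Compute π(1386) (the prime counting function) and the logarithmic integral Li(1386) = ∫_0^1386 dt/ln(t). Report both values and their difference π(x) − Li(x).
π(1386) = 221;  Li(1386) ≈ 232.14;  π(x) − Li(x) ≈ -11.14.

Direct count of primes ≤ 1386 gives π(1386) = 221. Numerical evaluation of the logarithmic integral gives Li(1386) ≈ 232.14. The difference π(x) − Li(x) ≈ -11.14 is typically negative for small/moderate x (Li(x) overestimates), though Littlewood's theorem shows this sign changes infinitely often.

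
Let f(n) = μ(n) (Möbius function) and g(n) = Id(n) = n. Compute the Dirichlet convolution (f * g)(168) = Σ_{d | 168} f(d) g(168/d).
(μ * Id)(168) = 48

Divisors of 168: [1, 2, 3, 4, 6, 7, 8, 12, 14, 21, 24, 28, 42, 56, 84, 168]. For each d | 168:
  d = 1: μ(1) · Id(168/1) = 1 · 168 = 168
  d = 2: μ(2) · Id(168/2) = -1 · 84 = -84
  d = 3: μ(3) · Id(168/3) = -1 · 56 = -56
  d = 4: μ(4) · Id(168/4) = 0 · 42 = 0
  d = 6: μ(6) · Id(168/6) = 1 · 28 = 28
  d = 7: μ(7) · Id(168/7) = -1 · 24 = -24
  d = 8: μ(8) · Id(168/8) = 0 · 21 = 0
  d = 12: μ(12) · Id(168/12) = 0 · 14 = 0
  d = 14: μ(14) · Id(168/14) = 1 · 12 = 12
  d = 21: μ(21) · Id(168/21) = 1 · 8 = 8
  d = 24: μ(24) · Id(168/24) = 0 · 7 = 0
  d = 28: μ(28) · Id(168/28) = 0 · 6 = 0
  d = 42: μ(42) · Id(168/42) = -1 · 4 = -4
  d = 56: μ(56) · Id(168/56) = 0 · 3 = 0
  d = 84: μ(84) · Id(168/84) = 0 · 2 = 0
  d = 168: μ(168) · Id(168/168) = 0 · 1 = 0
Summing: (μ * Id)(168) = 168 + -84 + -56 + 0 + 28 + -24 + 0 + 0 + 12 + 8 + 0 + 0 + -4 + 0 + 0 + 0 = 48.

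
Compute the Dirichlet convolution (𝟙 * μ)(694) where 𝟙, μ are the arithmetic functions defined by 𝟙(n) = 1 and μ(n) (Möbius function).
(𝟙 * μ)(694) = 0

Divisors of 694: [1, 2, 347, 694]. For each d | 694:
  d = 1: 𝟙(1) · μ(694/1) = 1 · 1 = 1
  d = 2: 𝟙(2) · μ(694/2) = 1 · -1 = -1
  d = 347: 𝟙(347) · μ(694/347) = 1 · -1 = -1
  d = 694: 𝟙(694) · μ(694/694) = 1 · 1 = 1
Summing: (𝟙 * μ)(694) = 1 + -1 + -1 + 1 = 0.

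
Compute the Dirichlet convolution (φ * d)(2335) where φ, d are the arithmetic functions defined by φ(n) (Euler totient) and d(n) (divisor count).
(φ * d)(2335) = 2808

Divisors of 2335: [1, 5, 467, 2335]. For each d | 2335:
  d = 1: φ(1) · d(2335/1) = 1 · 4 = 4
  d = 5: φ(5) · d(2335/5) = 4 · 2 = 8
  d = 467: φ(467) · d(2335/467) = 466 · 2 = 932
  d = 2335: φ(2335) · d(2335/2335) = 1864 · 1 = 1864
Summing: (φ * d)(2335) = 4 + 8 + 932 + 1864 = 2808.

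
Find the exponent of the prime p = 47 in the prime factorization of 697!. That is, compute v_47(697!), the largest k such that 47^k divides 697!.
v_47(697!) = 14

Legendre's formula: v_p(n!) = Σ_{k ≥ 1} ⌊n / p^k⌋. For p = 47, n = 697, the terms are:
  ⌊697/47^1⌋ = ⌊697/47⌋ = 14
(the next term ⌊697/47^2⌋ = 0, terminating the sum). Summing: v_47(697!) = 14 = 14.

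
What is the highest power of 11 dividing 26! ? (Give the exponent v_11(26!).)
v_11(26!) = 2

Legendre's formula: v_p(n!) = Σ_{k ≥ 1} ⌊n / p^k⌋. For p = 11, n = 26, the terms are:
  ⌊26/11^1⌋ = ⌊26/11⌋ = 2
(the next term ⌊26/11^2⌋ = 0, terminating the sum). Summing: v_11(26!) = 2 = 2.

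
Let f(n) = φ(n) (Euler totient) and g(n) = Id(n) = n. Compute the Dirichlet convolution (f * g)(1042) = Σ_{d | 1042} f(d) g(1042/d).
(φ * Id)(1042) = 3123

Divisors of 1042: [1, 2, 521, 1042]. For each d | 1042:
  d = 1: φ(1) · Id(1042/1) = 1 · 1042 = 1042
  d = 2: φ(2) · Id(1042/2) = 1 · 521 = 521
  d = 521: φ(521) · Id(1042/521) = 520 · 2 = 1040
  d = 1042: φ(1042) · Id(1042/1042) = 520 · 1 = 520
Summing: (φ * Id)(1042) = 1042 + 521 + 1040 + 520 = 3123.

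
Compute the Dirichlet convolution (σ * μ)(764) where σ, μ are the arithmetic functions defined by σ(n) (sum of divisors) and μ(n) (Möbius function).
(σ * μ)(764) = 764

Divisors of 764: [1, 2, 4, 191, 382, 764]. For each d | 764:
  d = 1: σ(1) · μ(764/1) = 1 · 0 = 0
  d = 2: σ(2) · μ(764/2) = 3 · 1 = 3
  d = 4: σ(4) · μ(764/4) = 7 · -1 = -7
  d = 191: σ(191) · μ(764/191) = 192 · 0 = 0
  d = 382: σ(382) · μ(764/382) = 576 · -1 = -576
  d = 764: σ(764) · μ(764/764) = 1344 · 1 = 1344
Summing: (σ * μ)(764) = 0 + 3 + -7 + 0 + -576 + 1344 = 764.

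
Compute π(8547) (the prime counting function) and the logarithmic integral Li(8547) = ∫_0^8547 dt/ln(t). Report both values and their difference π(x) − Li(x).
π(8547) = 1066;  Li(8547) ≈ 1087.06;  π(x) − Li(x) ≈ -21.06.

Direct count of primes ≤ 8547 gives π(8547) = 1066. Numerical evaluation of the logarithmic integral gives Li(8547) ≈ 1087.06. The difference π(x) − Li(x) ≈ -21.06 is typically negative for small/moderate x (Li(x) overestimates), though Littlewood's theorem shows this sign changes infinitely often.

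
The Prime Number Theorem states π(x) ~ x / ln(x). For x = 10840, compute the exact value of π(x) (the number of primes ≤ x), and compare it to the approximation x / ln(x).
π(10840) = 1317;  x/ln(x) ≈ 1166.72;  relative error ≈ 11.41%.

Directly count primes up to 10840: π(10840) = 1317. The PNT approximation gives 10840/ln(10840) ≈ 10840/9.29100 ≈ 1166.72. Relative error (π(x) − x/ln(x)) / π(x) ≈ 11.41%; the approximation is known to undercount slightly (Li(x) is a better estimate).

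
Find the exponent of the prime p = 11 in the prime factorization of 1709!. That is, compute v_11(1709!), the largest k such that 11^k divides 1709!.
v_11(1709!) = 170

Legendre's formula: v_p(n!) = Σ_{k ≥ 1} ⌊n / p^k⌋. For p = 11, n = 1709, the terms are:
  ⌊1709/11^1⌋ = ⌊1709/11⌋ = 155
  ⌊1709/11^2⌋ = ⌊1709/121⌋ = 14
  ⌊1709/11^3⌋ = ⌊1709/1331⌋ = 1
(the next term ⌊1709/11^4⌋ = 0, terminating the sum). Summing: v_11(1709!) = 155 + 14 + 1 = 170.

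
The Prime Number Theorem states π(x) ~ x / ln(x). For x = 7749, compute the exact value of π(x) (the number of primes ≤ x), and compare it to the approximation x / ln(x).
π(7749) = 982;  x/ln(x) ≈ 865.30;  relative error ≈ 11.88%.

Directly count primes up to 7749: π(7749) = 982. The PNT approximation gives 7749/ln(7749) ≈ 7749/8.95532 ≈ 865.30. Relative error (π(x) − x/ln(x)) / π(x) ≈ 11.88%; the approximation is known to undercount slightly (Li(x) is a better estimate).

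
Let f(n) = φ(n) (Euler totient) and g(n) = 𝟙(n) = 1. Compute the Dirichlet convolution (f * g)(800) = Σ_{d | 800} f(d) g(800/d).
(φ * 𝟙)(800) = 800

Divisors of 800: [1, 2, 4, 5, 8, 10, 16, 20, 25, 32, 40, 50, 80, 100, 160, 200, 400, 800]. For each d | 800:
  d = 1: φ(1) · 𝟙(800/1) = 1 · 1 = 1
  d = 2: φ(2) · 𝟙(800/2) = 1 · 1 = 1
  d = 4: φ(4) · 𝟙(800/4) = 2 · 1 = 2
  d = 5: φ(5) · 𝟙(800/5) = 4 · 1 = 4
  d = 8: φ(8) · 𝟙(800/8) = 4 · 1 = 4
  d = 10: φ(10) · 𝟙(800/10) = 4 · 1 = 4
  d = 16: φ(16) · 𝟙(800/16) = 8 · 1 = 8
  d = 20: φ(20) · 𝟙(800/20) = 8 · 1 = 8
  d = 25: φ(25) · 𝟙(800/25) = 20 · 1 = 20
  d = 32: φ(32) · 𝟙(800/32) = 16 · 1 = 16
  d = 40: φ(40) · 𝟙(800/40) = 16 · 1 = 16
  d = 50: φ(50) · 𝟙(800/50) = 20 · 1 = 20
  d = 80: φ(80) · 𝟙(800/80) = 32 · 1 = 32
  d = 100: φ(100) · 𝟙(800/100) = 40 · 1 = 40
  d = 160: φ(160) · 𝟙(800/160) = 64 · 1 = 64
  d = 200: φ(200) · 𝟙(800/200) = 80 · 1 = 80
  d = 400: φ(400) · 𝟙(800/400) = 160 · 1 = 160
  d = 800: φ(800) · 𝟙(800/800) = 320 · 1 = 320
Summing: (φ * 𝟙)(800) = 1 + 1 + 2 + 4 + 4 + 4 + 8 + 8 + 20 + 16 + 16 + 20 + 32 + 40 + 64 + 80 + 160 + 320 = 800.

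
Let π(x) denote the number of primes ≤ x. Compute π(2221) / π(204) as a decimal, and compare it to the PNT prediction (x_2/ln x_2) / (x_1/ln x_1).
π(2221)/π(204) = 331/46 ≈ 7.1957;  PNT prediction ≈ 7.5139.

π(204) = 46 and π(2221) = 331, so π(2221)/π(204) ≈ 7.1957. The PNT-predicted ratio is (2221/ln(2221)) / (204/ln(204)) ≈ 7.5139. The two agree to within a few percent, as expected.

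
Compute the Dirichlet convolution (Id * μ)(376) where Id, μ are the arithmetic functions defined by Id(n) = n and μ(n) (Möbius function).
(Id * μ)(376) = 184

Divisors of 376: [1, 2, 4, 8, 47, 94, 188, 376]. For each d | 376:
  d = 1: Id(1) · μ(376/1) = 1 · 0 = 0
  d = 2: Id(2) · μ(376/2) = 2 · 0 = 0
  d = 4: Id(4) · μ(376/4) = 4 · 1 = 4
  d = 8: Id(8) · μ(376/8) = 8 · -1 = -8
  d = 47: Id(47) · μ(376/47) = 47 · 0 = 0
  d = 94: Id(94) · μ(376/94) = 94 · 0 = 0
  d = 188: Id(188) · μ(376/188) = 188 · -1 = -188
  d = 376: Id(376) · μ(376/376) = 376 · 1 = 376
Summing: (Id * μ)(376) = 0 + 0 + 4 + -8 + 0 + 0 + -188 + 376 = 184.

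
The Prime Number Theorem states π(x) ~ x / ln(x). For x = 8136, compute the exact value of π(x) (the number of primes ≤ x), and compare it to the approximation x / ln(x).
π(8136) = 1022;  x/ln(x) ≈ 903.59;  relative error ≈ 11.59%.

Directly count primes up to 8136: π(8136) = 1022. The PNT approximation gives 8136/ln(8136) ≈ 8136/9.00405 ≈ 903.59. Relative error (π(x) − x/ln(x)) / π(x) ≈ 11.59%; the approximation is known to undercount slightly (Li(x) is a better estimate).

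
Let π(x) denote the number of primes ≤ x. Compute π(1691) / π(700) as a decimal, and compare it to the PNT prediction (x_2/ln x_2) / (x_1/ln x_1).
π(1691)/π(700) = 263/125 ≈ 2.1040;  PNT prediction ≈ 2.1291.

π(700) = 125 and π(1691) = 263, so π(1691)/π(700) ≈ 2.1040. The PNT-predicted ratio is (1691/ln(1691)) / (700/ln(700)) ≈ 2.1291. The two agree to within a few percent, as expected.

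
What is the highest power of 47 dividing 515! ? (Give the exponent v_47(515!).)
v_47(515!) = 10

Legendre's formula: v_p(n!) = Σ_{k ≥ 1} ⌊n / p^k⌋. For p = 47, n = 515, the terms are:
  ⌊515/47^1⌋ = ⌊515/47⌋ = 10
(the next term ⌊515/47^2⌋ = 0, terminating the sum). Summing: v_47(515!) = 10 = 10.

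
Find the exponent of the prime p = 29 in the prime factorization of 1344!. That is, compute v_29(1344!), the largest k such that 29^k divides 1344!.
v_29(1344!) = 47

Legendre's formula: v_p(n!) = Σ_{k ≥ 1} ⌊n / p^k⌋. For p = 29, n = 1344, the terms are:
  ⌊1344/29^1⌋ = ⌊1344/29⌋ = 46
  ⌊1344/29^2⌋ = ⌊1344/841⌋ = 1
(the next term ⌊1344/29^3⌋ = 0, terminating the sum). Summing: v_29(1344!) = 46 + 1 = 47.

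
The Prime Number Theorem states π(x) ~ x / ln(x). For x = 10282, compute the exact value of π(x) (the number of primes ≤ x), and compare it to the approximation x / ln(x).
π(10282) = 1261;  x/ln(x) ≈ 1112.99;  relative error ≈ 11.74%.

Directly count primes up to 10282: π(10282) = 1261. The PNT approximation gives 10282/ln(10282) ≈ 10282/9.23815 ≈ 1112.99. Relative error (π(x) − x/ln(x)) / π(x) ≈ 11.74%; the approximation is known to undercount slightly (Li(x) is a better estimate).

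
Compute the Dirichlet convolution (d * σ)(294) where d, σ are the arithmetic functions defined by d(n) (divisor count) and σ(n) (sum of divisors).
(d * σ)(294) = 2280

Divisors of 294: [1, 2, 3, 6, 7, 14, 21, 42, 49, 98, 147, 294]. For each d | 294:
  d = 1: d(1) · σ(294/1) = 1 · 684 = 684
  d = 2: d(2) · σ(294/2) = 2 · 228 = 456
  d = 3: d(3) · σ(294/3) = 2 · 171 = 342
  d = 6: d(6) · σ(294/6) = 4 · 57 = 228
  d = 7: d(7) · σ(294/7) = 2 · 96 = 192
  d = 14: d(14) · σ(294/14) = 4 · 32 = 128
  d = 21: d(21) · σ(294/21) = 4 · 24 = 96
  d = 42: d(42) · σ(294/42) = 8 · 8 = 64
  d = 49: d(49) · σ(294/49) = 3 · 12 = 36
  d = 98: d(98) · σ(294/98) = 6 · 4 = 24
  d = 147: d(147) · σ(294/147) = 6 · 3 = 18
  d = 294: d(294) · σ(294/294) = 12 · 1 = 12
Summing: (d * σ)(294) = 684 + 456 + 342 + 228 + 192 + 128 + 96 + 64 + 36 + 24 + 18 + 12 = 2280.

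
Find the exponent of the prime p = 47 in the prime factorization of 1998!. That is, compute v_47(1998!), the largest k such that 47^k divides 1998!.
v_47(1998!) = 42

Legendre's formula: v_p(n!) = Σ_{k ≥ 1} ⌊n / p^k⌋. For p = 47, n = 1998, the terms are:
  ⌊1998/47^1⌋ = ⌊1998/47⌋ = 42
(the next term ⌊1998/47^2⌋ = 0, terminating the sum). Summing: v_47(1998!) = 42 = 42.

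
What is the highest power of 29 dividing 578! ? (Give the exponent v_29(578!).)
v_29(578!) = 19

Legendre's formula: v_p(n!) = Σ_{k ≥ 1} ⌊n / p^k⌋. For p = 29, n = 578, the terms are:
  ⌊578/29^1⌋ = ⌊578/29⌋ = 19
(the next term ⌊578/29^2⌋ = 0, terminating the sum). Summing: v_29(578!) = 19 = 19.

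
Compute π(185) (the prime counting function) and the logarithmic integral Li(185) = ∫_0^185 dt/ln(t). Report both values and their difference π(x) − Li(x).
π(185) = 42;  Li(185) ≈ 47.34;  π(x) − Li(x) ≈ -5.34.

Direct count of primes ≤ 185 gives π(185) = 42. Numerical evaluation of the logarithmic integral gives Li(185) ≈ 47.34. The difference π(x) − Li(x) ≈ -5.34 is typically negative for small/moderate x (Li(x) overestimates), though Littlewood's theorem shows this sign changes infinitely often.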